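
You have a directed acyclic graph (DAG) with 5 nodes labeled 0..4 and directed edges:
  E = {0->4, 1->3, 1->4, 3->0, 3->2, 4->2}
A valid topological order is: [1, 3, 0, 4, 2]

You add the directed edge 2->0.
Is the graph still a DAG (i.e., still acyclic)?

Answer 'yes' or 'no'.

Answer: no

Derivation:
Given toposort: [1, 3, 0, 4, 2]
Position of 2: index 4; position of 0: index 2
New edge 2->0: backward (u after v in old order)
Backward edge: old toposort is now invalid. Check if this creates a cycle.
Does 0 already reach 2? Reachable from 0: [0, 2, 4]. YES -> cycle!
Still a DAG? no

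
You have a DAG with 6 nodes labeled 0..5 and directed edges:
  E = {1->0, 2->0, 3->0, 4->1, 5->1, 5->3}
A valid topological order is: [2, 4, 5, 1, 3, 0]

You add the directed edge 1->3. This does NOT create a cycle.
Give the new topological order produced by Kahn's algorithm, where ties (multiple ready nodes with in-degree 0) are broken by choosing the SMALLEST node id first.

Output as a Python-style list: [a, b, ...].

Old toposort: [2, 4, 5, 1, 3, 0]
Added edge: 1->3
Position of 1 (3) < position of 3 (4). Old order still valid.
Run Kahn's algorithm (break ties by smallest node id):
  initial in-degrees: [3, 2, 0, 2, 0, 0]
  ready (indeg=0): [2, 4, 5]
  pop 2: indeg[0]->2 | ready=[4, 5] | order so far=[2]
  pop 4: indeg[1]->1 | ready=[5] | order so far=[2, 4]
  pop 5: indeg[1]->0; indeg[3]->1 | ready=[1] | order so far=[2, 4, 5]
  pop 1: indeg[0]->1; indeg[3]->0 | ready=[3] | order so far=[2, 4, 5, 1]
  pop 3: indeg[0]->0 | ready=[0] | order so far=[2, 4, 5, 1, 3]
  pop 0: no out-edges | ready=[] | order so far=[2, 4, 5, 1, 3, 0]
  Result: [2, 4, 5, 1, 3, 0]

Answer: [2, 4, 5, 1, 3, 0]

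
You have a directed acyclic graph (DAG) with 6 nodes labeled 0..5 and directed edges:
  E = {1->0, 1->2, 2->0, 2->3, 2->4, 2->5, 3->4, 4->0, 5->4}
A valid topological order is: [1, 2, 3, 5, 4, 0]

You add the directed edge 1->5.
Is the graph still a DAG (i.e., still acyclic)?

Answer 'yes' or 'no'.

Answer: yes

Derivation:
Given toposort: [1, 2, 3, 5, 4, 0]
Position of 1: index 0; position of 5: index 3
New edge 1->5: forward
Forward edge: respects the existing order. Still a DAG, same toposort still valid.
Still a DAG? yes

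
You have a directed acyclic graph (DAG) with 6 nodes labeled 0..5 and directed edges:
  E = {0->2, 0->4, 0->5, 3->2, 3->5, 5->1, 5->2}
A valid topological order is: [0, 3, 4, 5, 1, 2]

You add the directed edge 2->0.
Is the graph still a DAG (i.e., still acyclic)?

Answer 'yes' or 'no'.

Given toposort: [0, 3, 4, 5, 1, 2]
Position of 2: index 5; position of 0: index 0
New edge 2->0: backward (u after v in old order)
Backward edge: old toposort is now invalid. Check if this creates a cycle.
Does 0 already reach 2? Reachable from 0: [0, 1, 2, 4, 5]. YES -> cycle!
Still a DAG? no

Answer: no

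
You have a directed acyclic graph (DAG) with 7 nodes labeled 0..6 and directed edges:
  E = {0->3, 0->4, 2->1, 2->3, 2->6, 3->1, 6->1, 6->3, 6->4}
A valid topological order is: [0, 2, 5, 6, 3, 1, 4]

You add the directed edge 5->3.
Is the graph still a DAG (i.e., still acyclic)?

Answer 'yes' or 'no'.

Given toposort: [0, 2, 5, 6, 3, 1, 4]
Position of 5: index 2; position of 3: index 4
New edge 5->3: forward
Forward edge: respects the existing order. Still a DAG, same toposort still valid.
Still a DAG? yes

Answer: yes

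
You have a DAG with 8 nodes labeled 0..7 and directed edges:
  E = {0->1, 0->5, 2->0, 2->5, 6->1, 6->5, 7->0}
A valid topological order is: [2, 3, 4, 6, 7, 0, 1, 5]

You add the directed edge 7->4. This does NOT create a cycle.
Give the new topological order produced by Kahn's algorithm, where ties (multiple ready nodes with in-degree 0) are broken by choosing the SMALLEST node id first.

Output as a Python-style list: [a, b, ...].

Old toposort: [2, 3, 4, 6, 7, 0, 1, 5]
Added edge: 7->4
Position of 7 (4) > position of 4 (2). Must reorder: 7 must now come before 4.
Run Kahn's algorithm (break ties by smallest node id):
  initial in-degrees: [2, 2, 0, 0, 1, 3, 0, 0]
  ready (indeg=0): [2, 3, 6, 7]
  pop 2: indeg[0]->1; indeg[5]->2 | ready=[3, 6, 7] | order so far=[2]
  pop 3: no out-edges | ready=[6, 7] | order so far=[2, 3]
  pop 6: indeg[1]->1; indeg[5]->1 | ready=[7] | order so far=[2, 3, 6]
  pop 7: indeg[0]->0; indeg[4]->0 | ready=[0, 4] | order so far=[2, 3, 6, 7]
  pop 0: indeg[1]->0; indeg[5]->0 | ready=[1, 4, 5] | order so far=[2, 3, 6, 7, 0]
  pop 1: no out-edges | ready=[4, 5] | order so far=[2, 3, 6, 7, 0, 1]
  pop 4: no out-edges | ready=[5] | order so far=[2, 3, 6, 7, 0, 1, 4]
  pop 5: no out-edges | ready=[] | order so far=[2, 3, 6, 7, 0, 1, 4, 5]
  Result: [2, 3, 6, 7, 0, 1, 4, 5]

Answer: [2, 3, 6, 7, 0, 1, 4, 5]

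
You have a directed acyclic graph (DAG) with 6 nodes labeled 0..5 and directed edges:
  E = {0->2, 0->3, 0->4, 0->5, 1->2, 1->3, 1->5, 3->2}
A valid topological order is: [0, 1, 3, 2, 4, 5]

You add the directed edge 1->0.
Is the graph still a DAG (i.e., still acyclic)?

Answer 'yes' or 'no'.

Given toposort: [0, 1, 3, 2, 4, 5]
Position of 1: index 1; position of 0: index 0
New edge 1->0: backward (u after v in old order)
Backward edge: old toposort is now invalid. Check if this creates a cycle.
Does 0 already reach 1? Reachable from 0: [0, 2, 3, 4, 5]. NO -> still a DAG (reorder needed).
Still a DAG? yes

Answer: yes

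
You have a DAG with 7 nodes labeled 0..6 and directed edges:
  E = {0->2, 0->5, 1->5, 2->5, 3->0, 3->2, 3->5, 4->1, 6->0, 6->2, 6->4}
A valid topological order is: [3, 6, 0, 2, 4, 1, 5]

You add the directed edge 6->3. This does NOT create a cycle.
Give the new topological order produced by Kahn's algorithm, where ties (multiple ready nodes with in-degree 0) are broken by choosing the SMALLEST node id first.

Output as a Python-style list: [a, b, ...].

Answer: [6, 3, 0, 2, 4, 1, 5]

Derivation:
Old toposort: [3, 6, 0, 2, 4, 1, 5]
Added edge: 6->3
Position of 6 (1) > position of 3 (0). Must reorder: 6 must now come before 3.
Run Kahn's algorithm (break ties by smallest node id):
  initial in-degrees: [2, 1, 3, 1, 1, 4, 0]
  ready (indeg=0): [6]
  pop 6: indeg[0]->1; indeg[2]->2; indeg[3]->0; indeg[4]->0 | ready=[3, 4] | order so far=[6]
  pop 3: indeg[0]->0; indeg[2]->1; indeg[5]->3 | ready=[0, 4] | order so far=[6, 3]
  pop 0: indeg[2]->0; indeg[5]->2 | ready=[2, 4] | order so far=[6, 3, 0]
  pop 2: indeg[5]->1 | ready=[4] | order so far=[6, 3, 0, 2]
  pop 4: indeg[1]->0 | ready=[1] | order so far=[6, 3, 0, 2, 4]
  pop 1: indeg[5]->0 | ready=[5] | order so far=[6, 3, 0, 2, 4, 1]
  pop 5: no out-edges | ready=[] | order so far=[6, 3, 0, 2, 4, 1, 5]
  Result: [6, 3, 0, 2, 4, 1, 5]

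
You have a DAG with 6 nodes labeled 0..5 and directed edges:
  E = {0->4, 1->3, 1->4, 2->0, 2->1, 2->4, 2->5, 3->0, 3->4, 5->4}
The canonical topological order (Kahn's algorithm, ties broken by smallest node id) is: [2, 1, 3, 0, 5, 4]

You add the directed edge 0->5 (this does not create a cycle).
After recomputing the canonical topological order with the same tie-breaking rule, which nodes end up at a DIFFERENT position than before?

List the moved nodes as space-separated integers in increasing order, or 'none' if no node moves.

Old toposort: [2, 1, 3, 0, 5, 4]
Added edge 0->5
Recompute Kahn (smallest-id tiebreak):
  initial in-degrees: [2, 1, 0, 1, 5, 2]
  ready (indeg=0): [2]
  pop 2: indeg[0]->1; indeg[1]->0; indeg[4]->4; indeg[5]->1 | ready=[1] | order so far=[2]
  pop 1: indeg[3]->0; indeg[4]->3 | ready=[3] | order so far=[2, 1]
  pop 3: indeg[0]->0; indeg[4]->2 | ready=[0] | order so far=[2, 1, 3]
  pop 0: indeg[4]->1; indeg[5]->0 | ready=[5] | order so far=[2, 1, 3, 0]
  pop 5: indeg[4]->0 | ready=[4] | order so far=[2, 1, 3, 0, 5]
  pop 4: no out-edges | ready=[] | order so far=[2, 1, 3, 0, 5, 4]
New canonical toposort: [2, 1, 3, 0, 5, 4]
Compare positions:
  Node 0: index 3 -> 3 (same)
  Node 1: index 1 -> 1 (same)
  Node 2: index 0 -> 0 (same)
  Node 3: index 2 -> 2 (same)
  Node 4: index 5 -> 5 (same)
  Node 5: index 4 -> 4 (same)
Nodes that changed position: none

Answer: none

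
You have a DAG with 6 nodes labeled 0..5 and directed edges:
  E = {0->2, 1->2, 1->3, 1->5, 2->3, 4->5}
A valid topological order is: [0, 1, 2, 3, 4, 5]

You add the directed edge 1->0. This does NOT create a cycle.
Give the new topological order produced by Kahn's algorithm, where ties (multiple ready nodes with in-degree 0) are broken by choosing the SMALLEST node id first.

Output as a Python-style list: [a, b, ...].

Answer: [1, 0, 2, 3, 4, 5]

Derivation:
Old toposort: [0, 1, 2, 3, 4, 5]
Added edge: 1->0
Position of 1 (1) > position of 0 (0). Must reorder: 1 must now come before 0.
Run Kahn's algorithm (break ties by smallest node id):
  initial in-degrees: [1, 0, 2, 2, 0, 2]
  ready (indeg=0): [1, 4]
  pop 1: indeg[0]->0; indeg[2]->1; indeg[3]->1; indeg[5]->1 | ready=[0, 4] | order so far=[1]
  pop 0: indeg[2]->0 | ready=[2, 4] | order so far=[1, 0]
  pop 2: indeg[3]->0 | ready=[3, 4] | order so far=[1, 0, 2]
  pop 3: no out-edges | ready=[4] | order so far=[1, 0, 2, 3]
  pop 4: indeg[5]->0 | ready=[5] | order so far=[1, 0, 2, 3, 4]
  pop 5: no out-edges | ready=[] | order so far=[1, 0, 2, 3, 4, 5]
  Result: [1, 0, 2, 3, 4, 5]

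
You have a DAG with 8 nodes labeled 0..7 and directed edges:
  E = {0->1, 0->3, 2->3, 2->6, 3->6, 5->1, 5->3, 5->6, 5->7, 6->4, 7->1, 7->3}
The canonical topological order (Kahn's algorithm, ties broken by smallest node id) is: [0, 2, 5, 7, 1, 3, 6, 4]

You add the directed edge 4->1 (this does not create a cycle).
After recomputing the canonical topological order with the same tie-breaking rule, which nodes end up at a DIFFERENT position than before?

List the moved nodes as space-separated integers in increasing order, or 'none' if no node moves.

Answer: 1 3 4 6

Derivation:
Old toposort: [0, 2, 5, 7, 1, 3, 6, 4]
Added edge 4->1
Recompute Kahn (smallest-id tiebreak):
  initial in-degrees: [0, 4, 0, 4, 1, 0, 3, 1]
  ready (indeg=0): [0, 2, 5]
  pop 0: indeg[1]->3; indeg[3]->3 | ready=[2, 5] | order so far=[0]
  pop 2: indeg[3]->2; indeg[6]->2 | ready=[5] | order so far=[0, 2]
  pop 5: indeg[1]->2; indeg[3]->1; indeg[6]->1; indeg[7]->0 | ready=[7] | order so far=[0, 2, 5]
  pop 7: indeg[1]->1; indeg[3]->0 | ready=[3] | order so far=[0, 2, 5, 7]
  pop 3: indeg[6]->0 | ready=[6] | order so far=[0, 2, 5, 7, 3]
  pop 6: indeg[4]->0 | ready=[4] | order so far=[0, 2, 5, 7, 3, 6]
  pop 4: indeg[1]->0 | ready=[1] | order so far=[0, 2, 5, 7, 3, 6, 4]
  pop 1: no out-edges | ready=[] | order so far=[0, 2, 5, 7, 3, 6, 4, 1]
New canonical toposort: [0, 2, 5, 7, 3, 6, 4, 1]
Compare positions:
  Node 0: index 0 -> 0 (same)
  Node 1: index 4 -> 7 (moved)
  Node 2: index 1 -> 1 (same)
  Node 3: index 5 -> 4 (moved)
  Node 4: index 7 -> 6 (moved)
  Node 5: index 2 -> 2 (same)
  Node 6: index 6 -> 5 (moved)
  Node 7: index 3 -> 3 (same)
Nodes that changed position: 1 3 4 6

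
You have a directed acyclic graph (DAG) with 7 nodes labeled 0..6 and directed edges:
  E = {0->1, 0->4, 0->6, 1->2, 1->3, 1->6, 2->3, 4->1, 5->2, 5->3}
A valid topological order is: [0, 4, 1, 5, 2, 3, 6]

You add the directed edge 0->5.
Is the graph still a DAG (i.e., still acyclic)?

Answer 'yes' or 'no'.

Answer: yes

Derivation:
Given toposort: [0, 4, 1, 5, 2, 3, 6]
Position of 0: index 0; position of 5: index 3
New edge 0->5: forward
Forward edge: respects the existing order. Still a DAG, same toposort still valid.
Still a DAG? yes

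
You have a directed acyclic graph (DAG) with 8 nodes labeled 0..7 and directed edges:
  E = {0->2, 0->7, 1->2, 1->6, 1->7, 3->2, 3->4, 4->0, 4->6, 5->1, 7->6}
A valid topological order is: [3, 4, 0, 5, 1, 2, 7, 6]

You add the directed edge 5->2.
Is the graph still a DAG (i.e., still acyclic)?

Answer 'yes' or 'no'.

Answer: yes

Derivation:
Given toposort: [3, 4, 0, 5, 1, 2, 7, 6]
Position of 5: index 3; position of 2: index 5
New edge 5->2: forward
Forward edge: respects the existing order. Still a DAG, same toposort still valid.
Still a DAG? yes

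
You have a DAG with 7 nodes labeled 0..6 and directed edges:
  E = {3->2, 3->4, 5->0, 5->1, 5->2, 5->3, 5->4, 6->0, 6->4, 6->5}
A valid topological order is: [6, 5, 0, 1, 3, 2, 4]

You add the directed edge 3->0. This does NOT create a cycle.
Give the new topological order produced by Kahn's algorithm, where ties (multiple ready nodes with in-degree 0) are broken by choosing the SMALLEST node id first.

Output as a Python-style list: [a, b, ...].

Old toposort: [6, 5, 0, 1, 3, 2, 4]
Added edge: 3->0
Position of 3 (4) > position of 0 (2). Must reorder: 3 must now come before 0.
Run Kahn's algorithm (break ties by smallest node id):
  initial in-degrees: [3, 1, 2, 1, 3, 1, 0]
  ready (indeg=0): [6]
  pop 6: indeg[0]->2; indeg[4]->2; indeg[5]->0 | ready=[5] | order so far=[6]
  pop 5: indeg[0]->1; indeg[1]->0; indeg[2]->1; indeg[3]->0; indeg[4]->1 | ready=[1, 3] | order so far=[6, 5]
  pop 1: no out-edges | ready=[3] | order so far=[6, 5, 1]
  pop 3: indeg[0]->0; indeg[2]->0; indeg[4]->0 | ready=[0, 2, 4] | order so far=[6, 5, 1, 3]
  pop 0: no out-edges | ready=[2, 4] | order so far=[6, 5, 1, 3, 0]
  pop 2: no out-edges | ready=[4] | order so far=[6, 5, 1, 3, 0, 2]
  pop 4: no out-edges | ready=[] | order so far=[6, 5, 1, 3, 0, 2, 4]
  Result: [6, 5, 1, 3, 0, 2, 4]

Answer: [6, 5, 1, 3, 0, 2, 4]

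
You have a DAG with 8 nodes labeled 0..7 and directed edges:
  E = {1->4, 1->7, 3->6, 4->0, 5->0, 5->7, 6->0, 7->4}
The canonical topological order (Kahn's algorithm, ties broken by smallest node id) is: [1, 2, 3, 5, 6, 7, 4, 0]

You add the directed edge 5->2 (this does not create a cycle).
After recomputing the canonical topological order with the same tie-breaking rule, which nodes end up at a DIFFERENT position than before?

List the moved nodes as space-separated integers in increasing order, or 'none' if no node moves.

Answer: 2 3 5

Derivation:
Old toposort: [1, 2, 3, 5, 6, 7, 4, 0]
Added edge 5->2
Recompute Kahn (smallest-id tiebreak):
  initial in-degrees: [3, 0, 1, 0, 2, 0, 1, 2]
  ready (indeg=0): [1, 3, 5]
  pop 1: indeg[4]->1; indeg[7]->1 | ready=[3, 5] | order so far=[1]
  pop 3: indeg[6]->0 | ready=[5, 6] | order so far=[1, 3]
  pop 5: indeg[0]->2; indeg[2]->0; indeg[7]->0 | ready=[2, 6, 7] | order so far=[1, 3, 5]
  pop 2: no out-edges | ready=[6, 7] | order so far=[1, 3, 5, 2]
  pop 6: indeg[0]->1 | ready=[7] | order so far=[1, 3, 5, 2, 6]
  pop 7: indeg[4]->0 | ready=[4] | order so far=[1, 3, 5, 2, 6, 7]
  pop 4: indeg[0]->0 | ready=[0] | order so far=[1, 3, 5, 2, 6, 7, 4]
  pop 0: no out-edges | ready=[] | order so far=[1, 3, 5, 2, 6, 7, 4, 0]
New canonical toposort: [1, 3, 5, 2, 6, 7, 4, 0]
Compare positions:
  Node 0: index 7 -> 7 (same)
  Node 1: index 0 -> 0 (same)
  Node 2: index 1 -> 3 (moved)
  Node 3: index 2 -> 1 (moved)
  Node 4: index 6 -> 6 (same)
  Node 5: index 3 -> 2 (moved)
  Node 6: index 4 -> 4 (same)
  Node 7: index 5 -> 5 (same)
Nodes that changed position: 2 3 5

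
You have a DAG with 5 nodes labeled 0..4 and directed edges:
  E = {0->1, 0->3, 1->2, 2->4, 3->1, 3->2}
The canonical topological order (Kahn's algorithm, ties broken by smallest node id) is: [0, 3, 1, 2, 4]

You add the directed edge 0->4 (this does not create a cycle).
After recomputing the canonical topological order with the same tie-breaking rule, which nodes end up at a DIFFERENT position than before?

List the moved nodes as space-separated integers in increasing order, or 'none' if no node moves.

Old toposort: [0, 3, 1, 2, 4]
Added edge 0->4
Recompute Kahn (smallest-id tiebreak):
  initial in-degrees: [0, 2, 2, 1, 2]
  ready (indeg=0): [0]
  pop 0: indeg[1]->1; indeg[3]->0; indeg[4]->1 | ready=[3] | order so far=[0]
  pop 3: indeg[1]->0; indeg[2]->1 | ready=[1] | order so far=[0, 3]
  pop 1: indeg[2]->0 | ready=[2] | order so far=[0, 3, 1]
  pop 2: indeg[4]->0 | ready=[4] | order so far=[0, 3, 1, 2]
  pop 4: no out-edges | ready=[] | order so far=[0, 3, 1, 2, 4]
New canonical toposort: [0, 3, 1, 2, 4]
Compare positions:
  Node 0: index 0 -> 0 (same)
  Node 1: index 2 -> 2 (same)
  Node 2: index 3 -> 3 (same)
  Node 3: index 1 -> 1 (same)
  Node 4: index 4 -> 4 (same)
Nodes that changed position: none

Answer: none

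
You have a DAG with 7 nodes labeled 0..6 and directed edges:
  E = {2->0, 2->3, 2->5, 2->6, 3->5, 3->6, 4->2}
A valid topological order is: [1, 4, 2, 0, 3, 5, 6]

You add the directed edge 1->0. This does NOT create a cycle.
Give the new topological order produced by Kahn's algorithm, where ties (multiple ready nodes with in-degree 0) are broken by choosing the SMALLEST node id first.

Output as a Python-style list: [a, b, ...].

Old toposort: [1, 4, 2, 0, 3, 5, 6]
Added edge: 1->0
Position of 1 (0) < position of 0 (3). Old order still valid.
Run Kahn's algorithm (break ties by smallest node id):
  initial in-degrees: [2, 0, 1, 1, 0, 2, 2]
  ready (indeg=0): [1, 4]
  pop 1: indeg[0]->1 | ready=[4] | order so far=[1]
  pop 4: indeg[2]->0 | ready=[2] | order so far=[1, 4]
  pop 2: indeg[0]->0; indeg[3]->0; indeg[5]->1; indeg[6]->1 | ready=[0, 3] | order so far=[1, 4, 2]
  pop 0: no out-edges | ready=[3] | order so far=[1, 4, 2, 0]
  pop 3: indeg[5]->0; indeg[6]->0 | ready=[5, 6] | order so far=[1, 4, 2, 0, 3]
  pop 5: no out-edges | ready=[6] | order so far=[1, 4, 2, 0, 3, 5]
  pop 6: no out-edges | ready=[] | order so far=[1, 4, 2, 0, 3, 5, 6]
  Result: [1, 4, 2, 0, 3, 5, 6]

Answer: [1, 4, 2, 0, 3, 5, 6]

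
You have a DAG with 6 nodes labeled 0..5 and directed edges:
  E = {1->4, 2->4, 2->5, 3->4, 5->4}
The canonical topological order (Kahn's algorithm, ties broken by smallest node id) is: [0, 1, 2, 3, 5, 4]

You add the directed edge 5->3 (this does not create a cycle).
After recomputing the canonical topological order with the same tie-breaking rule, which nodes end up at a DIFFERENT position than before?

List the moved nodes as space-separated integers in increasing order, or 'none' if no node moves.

Old toposort: [0, 1, 2, 3, 5, 4]
Added edge 5->3
Recompute Kahn (smallest-id tiebreak):
  initial in-degrees: [0, 0, 0, 1, 4, 1]
  ready (indeg=0): [0, 1, 2]
  pop 0: no out-edges | ready=[1, 2] | order so far=[0]
  pop 1: indeg[4]->3 | ready=[2] | order so far=[0, 1]
  pop 2: indeg[4]->2; indeg[5]->0 | ready=[5] | order so far=[0, 1, 2]
  pop 5: indeg[3]->0; indeg[4]->1 | ready=[3] | order so far=[0, 1, 2, 5]
  pop 3: indeg[4]->0 | ready=[4] | order so far=[0, 1, 2, 5, 3]
  pop 4: no out-edges | ready=[] | order so far=[0, 1, 2, 5, 3, 4]
New canonical toposort: [0, 1, 2, 5, 3, 4]
Compare positions:
  Node 0: index 0 -> 0 (same)
  Node 1: index 1 -> 1 (same)
  Node 2: index 2 -> 2 (same)
  Node 3: index 3 -> 4 (moved)
  Node 4: index 5 -> 5 (same)
  Node 5: index 4 -> 3 (moved)
Nodes that changed position: 3 5

Answer: 3 5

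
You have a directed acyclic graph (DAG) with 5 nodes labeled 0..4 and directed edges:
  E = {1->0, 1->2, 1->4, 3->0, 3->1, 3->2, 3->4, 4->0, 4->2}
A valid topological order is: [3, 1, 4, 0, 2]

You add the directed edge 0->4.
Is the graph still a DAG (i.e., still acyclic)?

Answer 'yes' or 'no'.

Answer: no

Derivation:
Given toposort: [3, 1, 4, 0, 2]
Position of 0: index 3; position of 4: index 2
New edge 0->4: backward (u after v in old order)
Backward edge: old toposort is now invalid. Check if this creates a cycle.
Does 4 already reach 0? Reachable from 4: [0, 2, 4]. YES -> cycle!
Still a DAG? no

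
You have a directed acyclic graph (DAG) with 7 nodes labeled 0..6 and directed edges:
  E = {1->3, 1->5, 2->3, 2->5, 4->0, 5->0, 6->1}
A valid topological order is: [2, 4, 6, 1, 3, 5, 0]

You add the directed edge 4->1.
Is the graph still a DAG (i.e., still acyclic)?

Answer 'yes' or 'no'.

Answer: yes

Derivation:
Given toposort: [2, 4, 6, 1, 3, 5, 0]
Position of 4: index 1; position of 1: index 3
New edge 4->1: forward
Forward edge: respects the existing order. Still a DAG, same toposort still valid.
Still a DAG? yes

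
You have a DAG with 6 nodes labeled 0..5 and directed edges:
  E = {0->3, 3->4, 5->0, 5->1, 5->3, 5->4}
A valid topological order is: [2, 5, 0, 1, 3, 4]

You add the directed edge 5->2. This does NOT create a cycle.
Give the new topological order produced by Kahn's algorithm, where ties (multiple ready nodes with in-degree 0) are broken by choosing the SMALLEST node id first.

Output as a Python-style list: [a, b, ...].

Answer: [5, 0, 1, 2, 3, 4]

Derivation:
Old toposort: [2, 5, 0, 1, 3, 4]
Added edge: 5->2
Position of 5 (1) > position of 2 (0). Must reorder: 5 must now come before 2.
Run Kahn's algorithm (break ties by smallest node id):
  initial in-degrees: [1, 1, 1, 2, 2, 0]
  ready (indeg=0): [5]
  pop 5: indeg[0]->0; indeg[1]->0; indeg[2]->0; indeg[3]->1; indeg[4]->1 | ready=[0, 1, 2] | order so far=[5]
  pop 0: indeg[3]->0 | ready=[1, 2, 3] | order so far=[5, 0]
  pop 1: no out-edges | ready=[2, 3] | order so far=[5, 0, 1]
  pop 2: no out-edges | ready=[3] | order so far=[5, 0, 1, 2]
  pop 3: indeg[4]->0 | ready=[4] | order so far=[5, 0, 1, 2, 3]
  pop 4: no out-edges | ready=[] | order so far=[5, 0, 1, 2, 3, 4]
  Result: [5, 0, 1, 2, 3, 4]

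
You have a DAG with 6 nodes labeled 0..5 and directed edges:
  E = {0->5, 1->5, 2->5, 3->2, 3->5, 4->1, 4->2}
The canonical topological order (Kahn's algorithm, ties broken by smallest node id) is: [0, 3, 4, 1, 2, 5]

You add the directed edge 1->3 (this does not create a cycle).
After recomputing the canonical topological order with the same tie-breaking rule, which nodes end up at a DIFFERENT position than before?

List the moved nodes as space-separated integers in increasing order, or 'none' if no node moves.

Answer: 1 3 4

Derivation:
Old toposort: [0, 3, 4, 1, 2, 5]
Added edge 1->3
Recompute Kahn (smallest-id tiebreak):
  initial in-degrees: [0, 1, 2, 1, 0, 4]
  ready (indeg=0): [0, 4]
  pop 0: indeg[5]->3 | ready=[4] | order so far=[0]
  pop 4: indeg[1]->0; indeg[2]->1 | ready=[1] | order so far=[0, 4]
  pop 1: indeg[3]->0; indeg[5]->2 | ready=[3] | order so far=[0, 4, 1]
  pop 3: indeg[2]->0; indeg[5]->1 | ready=[2] | order so far=[0, 4, 1, 3]
  pop 2: indeg[5]->0 | ready=[5] | order so far=[0, 4, 1, 3, 2]
  pop 5: no out-edges | ready=[] | order so far=[0, 4, 1, 3, 2, 5]
New canonical toposort: [0, 4, 1, 3, 2, 5]
Compare positions:
  Node 0: index 0 -> 0 (same)
  Node 1: index 3 -> 2 (moved)
  Node 2: index 4 -> 4 (same)
  Node 3: index 1 -> 3 (moved)
  Node 4: index 2 -> 1 (moved)
  Node 5: index 5 -> 5 (same)
Nodes that changed position: 1 3 4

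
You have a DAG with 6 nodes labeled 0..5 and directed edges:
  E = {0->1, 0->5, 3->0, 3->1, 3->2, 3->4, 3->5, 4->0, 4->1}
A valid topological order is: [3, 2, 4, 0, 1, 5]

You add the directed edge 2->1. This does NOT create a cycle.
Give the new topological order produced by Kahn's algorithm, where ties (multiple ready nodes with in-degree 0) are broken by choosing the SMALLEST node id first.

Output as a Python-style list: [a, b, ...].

Old toposort: [3, 2, 4, 0, 1, 5]
Added edge: 2->1
Position of 2 (1) < position of 1 (4). Old order still valid.
Run Kahn's algorithm (break ties by smallest node id):
  initial in-degrees: [2, 4, 1, 0, 1, 2]
  ready (indeg=0): [3]
  pop 3: indeg[0]->1; indeg[1]->3; indeg[2]->0; indeg[4]->0; indeg[5]->1 | ready=[2, 4] | order so far=[3]
  pop 2: indeg[1]->2 | ready=[4] | order so far=[3, 2]
  pop 4: indeg[0]->0; indeg[1]->1 | ready=[0] | order so far=[3, 2, 4]
  pop 0: indeg[1]->0; indeg[5]->0 | ready=[1, 5] | order so far=[3, 2, 4, 0]
  pop 1: no out-edges | ready=[5] | order so far=[3, 2, 4, 0, 1]
  pop 5: no out-edges | ready=[] | order so far=[3, 2, 4, 0, 1, 5]
  Result: [3, 2, 4, 0, 1, 5]

Answer: [3, 2, 4, 0, 1, 5]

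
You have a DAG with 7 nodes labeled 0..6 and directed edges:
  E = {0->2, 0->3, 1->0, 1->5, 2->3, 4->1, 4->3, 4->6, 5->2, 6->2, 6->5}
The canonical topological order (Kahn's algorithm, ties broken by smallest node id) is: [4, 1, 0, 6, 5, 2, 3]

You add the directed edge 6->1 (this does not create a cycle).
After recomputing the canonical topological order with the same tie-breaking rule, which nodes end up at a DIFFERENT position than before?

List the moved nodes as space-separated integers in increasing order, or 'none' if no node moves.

Answer: 0 1 6

Derivation:
Old toposort: [4, 1, 0, 6, 5, 2, 3]
Added edge 6->1
Recompute Kahn (smallest-id tiebreak):
  initial in-degrees: [1, 2, 3, 3, 0, 2, 1]
  ready (indeg=0): [4]
  pop 4: indeg[1]->1; indeg[3]->2; indeg[6]->0 | ready=[6] | order so far=[4]
  pop 6: indeg[1]->0; indeg[2]->2; indeg[5]->1 | ready=[1] | order so far=[4, 6]
  pop 1: indeg[0]->0; indeg[5]->0 | ready=[0, 5] | order so far=[4, 6, 1]
  pop 0: indeg[2]->1; indeg[3]->1 | ready=[5] | order so far=[4, 6, 1, 0]
  pop 5: indeg[2]->0 | ready=[2] | order so far=[4, 6, 1, 0, 5]
  pop 2: indeg[3]->0 | ready=[3] | order so far=[4, 6, 1, 0, 5, 2]
  pop 3: no out-edges | ready=[] | order so far=[4, 6, 1, 0, 5, 2, 3]
New canonical toposort: [4, 6, 1, 0, 5, 2, 3]
Compare positions:
  Node 0: index 2 -> 3 (moved)
  Node 1: index 1 -> 2 (moved)
  Node 2: index 5 -> 5 (same)
  Node 3: index 6 -> 6 (same)
  Node 4: index 0 -> 0 (same)
  Node 5: index 4 -> 4 (same)
  Node 6: index 3 -> 1 (moved)
Nodes that changed position: 0 1 6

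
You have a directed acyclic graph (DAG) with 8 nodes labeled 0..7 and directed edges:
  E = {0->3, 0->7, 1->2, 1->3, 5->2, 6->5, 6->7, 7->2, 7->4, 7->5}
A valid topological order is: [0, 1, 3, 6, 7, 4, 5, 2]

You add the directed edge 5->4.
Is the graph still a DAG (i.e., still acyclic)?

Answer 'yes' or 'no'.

Answer: yes

Derivation:
Given toposort: [0, 1, 3, 6, 7, 4, 5, 2]
Position of 5: index 6; position of 4: index 5
New edge 5->4: backward (u after v in old order)
Backward edge: old toposort is now invalid. Check if this creates a cycle.
Does 4 already reach 5? Reachable from 4: [4]. NO -> still a DAG (reorder needed).
Still a DAG? yes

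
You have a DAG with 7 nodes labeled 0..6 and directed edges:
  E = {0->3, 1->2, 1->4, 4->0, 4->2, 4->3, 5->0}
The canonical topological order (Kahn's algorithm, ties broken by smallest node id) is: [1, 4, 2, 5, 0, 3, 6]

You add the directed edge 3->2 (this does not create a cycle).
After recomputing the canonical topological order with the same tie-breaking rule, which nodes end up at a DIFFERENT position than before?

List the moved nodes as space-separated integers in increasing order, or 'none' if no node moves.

Old toposort: [1, 4, 2, 5, 0, 3, 6]
Added edge 3->2
Recompute Kahn (smallest-id tiebreak):
  initial in-degrees: [2, 0, 3, 2, 1, 0, 0]
  ready (indeg=0): [1, 5, 6]
  pop 1: indeg[2]->2; indeg[4]->0 | ready=[4, 5, 6] | order so far=[1]
  pop 4: indeg[0]->1; indeg[2]->1; indeg[3]->1 | ready=[5, 6] | order so far=[1, 4]
  pop 5: indeg[0]->0 | ready=[0, 6] | order so far=[1, 4, 5]
  pop 0: indeg[3]->0 | ready=[3, 6] | order so far=[1, 4, 5, 0]
  pop 3: indeg[2]->0 | ready=[2, 6] | order so far=[1, 4, 5, 0, 3]
  pop 2: no out-edges | ready=[6] | order so far=[1, 4, 5, 0, 3, 2]
  pop 6: no out-edges | ready=[] | order so far=[1, 4, 5, 0, 3, 2, 6]
New canonical toposort: [1, 4, 5, 0, 3, 2, 6]
Compare positions:
  Node 0: index 4 -> 3 (moved)
  Node 1: index 0 -> 0 (same)
  Node 2: index 2 -> 5 (moved)
  Node 3: index 5 -> 4 (moved)
  Node 4: index 1 -> 1 (same)
  Node 5: index 3 -> 2 (moved)
  Node 6: index 6 -> 6 (same)
Nodes that changed position: 0 2 3 5

Answer: 0 2 3 5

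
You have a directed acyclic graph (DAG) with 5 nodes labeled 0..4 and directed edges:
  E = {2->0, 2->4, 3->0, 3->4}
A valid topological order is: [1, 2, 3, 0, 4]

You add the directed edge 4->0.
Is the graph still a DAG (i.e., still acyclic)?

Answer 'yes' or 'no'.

Answer: yes

Derivation:
Given toposort: [1, 2, 3, 0, 4]
Position of 4: index 4; position of 0: index 3
New edge 4->0: backward (u after v in old order)
Backward edge: old toposort is now invalid. Check if this creates a cycle.
Does 0 already reach 4? Reachable from 0: [0]. NO -> still a DAG (reorder needed).
Still a DAG? yes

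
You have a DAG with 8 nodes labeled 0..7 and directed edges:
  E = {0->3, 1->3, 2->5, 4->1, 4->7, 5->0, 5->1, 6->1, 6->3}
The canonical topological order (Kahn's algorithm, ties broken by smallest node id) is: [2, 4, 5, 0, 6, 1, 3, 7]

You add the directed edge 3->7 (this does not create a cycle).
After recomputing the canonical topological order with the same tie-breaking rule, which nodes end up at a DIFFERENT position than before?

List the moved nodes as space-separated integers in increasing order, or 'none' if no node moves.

Answer: none

Derivation:
Old toposort: [2, 4, 5, 0, 6, 1, 3, 7]
Added edge 3->7
Recompute Kahn (smallest-id tiebreak):
  initial in-degrees: [1, 3, 0, 3, 0, 1, 0, 2]
  ready (indeg=0): [2, 4, 6]
  pop 2: indeg[5]->0 | ready=[4, 5, 6] | order so far=[2]
  pop 4: indeg[1]->2; indeg[7]->1 | ready=[5, 6] | order so far=[2, 4]
  pop 5: indeg[0]->0; indeg[1]->1 | ready=[0, 6] | order so far=[2, 4, 5]
  pop 0: indeg[3]->2 | ready=[6] | order so far=[2, 4, 5, 0]
  pop 6: indeg[1]->0; indeg[3]->1 | ready=[1] | order so far=[2, 4, 5, 0, 6]
  pop 1: indeg[3]->0 | ready=[3] | order so far=[2, 4, 5, 0, 6, 1]
  pop 3: indeg[7]->0 | ready=[7] | order so far=[2, 4, 5, 0, 6, 1, 3]
  pop 7: no out-edges | ready=[] | order so far=[2, 4, 5, 0, 6, 1, 3, 7]
New canonical toposort: [2, 4, 5, 0, 6, 1, 3, 7]
Compare positions:
  Node 0: index 3 -> 3 (same)
  Node 1: index 5 -> 5 (same)
  Node 2: index 0 -> 0 (same)
  Node 3: index 6 -> 6 (same)
  Node 4: index 1 -> 1 (same)
  Node 5: index 2 -> 2 (same)
  Node 6: index 4 -> 4 (same)
  Node 7: index 7 -> 7 (same)
Nodes that changed position: none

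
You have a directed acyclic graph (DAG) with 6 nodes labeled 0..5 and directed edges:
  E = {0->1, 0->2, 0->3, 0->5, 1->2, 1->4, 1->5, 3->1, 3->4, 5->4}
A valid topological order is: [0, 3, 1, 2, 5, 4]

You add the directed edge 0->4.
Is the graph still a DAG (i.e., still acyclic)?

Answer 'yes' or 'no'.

Answer: yes

Derivation:
Given toposort: [0, 3, 1, 2, 5, 4]
Position of 0: index 0; position of 4: index 5
New edge 0->4: forward
Forward edge: respects the existing order. Still a DAG, same toposort still valid.
Still a DAG? yes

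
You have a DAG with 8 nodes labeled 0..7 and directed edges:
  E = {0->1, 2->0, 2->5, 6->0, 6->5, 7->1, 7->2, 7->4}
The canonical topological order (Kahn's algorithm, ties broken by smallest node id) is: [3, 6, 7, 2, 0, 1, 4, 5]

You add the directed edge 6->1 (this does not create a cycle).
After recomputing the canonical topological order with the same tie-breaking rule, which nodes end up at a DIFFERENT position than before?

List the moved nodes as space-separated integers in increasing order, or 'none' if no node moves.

Old toposort: [3, 6, 7, 2, 0, 1, 4, 5]
Added edge 6->1
Recompute Kahn (smallest-id tiebreak):
  initial in-degrees: [2, 3, 1, 0, 1, 2, 0, 0]
  ready (indeg=0): [3, 6, 7]
  pop 3: no out-edges | ready=[6, 7] | order so far=[3]
  pop 6: indeg[0]->1; indeg[1]->2; indeg[5]->1 | ready=[7] | order so far=[3, 6]
  pop 7: indeg[1]->1; indeg[2]->0; indeg[4]->0 | ready=[2, 4] | order so far=[3, 6, 7]
  pop 2: indeg[0]->0; indeg[5]->0 | ready=[0, 4, 5] | order so far=[3, 6, 7, 2]
  pop 0: indeg[1]->0 | ready=[1, 4, 5] | order so far=[3, 6, 7, 2, 0]
  pop 1: no out-edges | ready=[4, 5] | order so far=[3, 6, 7, 2, 0, 1]
  pop 4: no out-edges | ready=[5] | order so far=[3, 6, 7, 2, 0, 1, 4]
  pop 5: no out-edges | ready=[] | order so far=[3, 6, 7, 2, 0, 1, 4, 5]
New canonical toposort: [3, 6, 7, 2, 0, 1, 4, 5]
Compare positions:
  Node 0: index 4 -> 4 (same)
  Node 1: index 5 -> 5 (same)
  Node 2: index 3 -> 3 (same)
  Node 3: index 0 -> 0 (same)
  Node 4: index 6 -> 6 (same)
  Node 5: index 7 -> 7 (same)
  Node 6: index 1 -> 1 (same)
  Node 7: index 2 -> 2 (same)
Nodes that changed position: none

Answer: none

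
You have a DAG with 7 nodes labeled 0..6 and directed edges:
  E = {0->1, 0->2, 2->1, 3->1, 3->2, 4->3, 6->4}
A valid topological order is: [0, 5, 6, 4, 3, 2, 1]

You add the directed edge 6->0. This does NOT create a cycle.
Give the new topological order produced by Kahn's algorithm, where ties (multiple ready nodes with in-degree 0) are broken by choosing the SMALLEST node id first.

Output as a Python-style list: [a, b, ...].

Old toposort: [0, 5, 6, 4, 3, 2, 1]
Added edge: 6->0
Position of 6 (2) > position of 0 (0). Must reorder: 6 must now come before 0.
Run Kahn's algorithm (break ties by smallest node id):
  initial in-degrees: [1, 3, 2, 1, 1, 0, 0]
  ready (indeg=0): [5, 6]
  pop 5: no out-edges | ready=[6] | order so far=[5]
  pop 6: indeg[0]->0; indeg[4]->0 | ready=[0, 4] | order so far=[5, 6]
  pop 0: indeg[1]->2; indeg[2]->1 | ready=[4] | order so far=[5, 6, 0]
  pop 4: indeg[3]->0 | ready=[3] | order so far=[5, 6, 0, 4]
  pop 3: indeg[1]->1; indeg[2]->0 | ready=[2] | order so far=[5, 6, 0, 4, 3]
  pop 2: indeg[1]->0 | ready=[1] | order so far=[5, 6, 0, 4, 3, 2]
  pop 1: no out-edges | ready=[] | order so far=[5, 6, 0, 4, 3, 2, 1]
  Result: [5, 6, 0, 4, 3, 2, 1]

Answer: [5, 6, 0, 4, 3, 2, 1]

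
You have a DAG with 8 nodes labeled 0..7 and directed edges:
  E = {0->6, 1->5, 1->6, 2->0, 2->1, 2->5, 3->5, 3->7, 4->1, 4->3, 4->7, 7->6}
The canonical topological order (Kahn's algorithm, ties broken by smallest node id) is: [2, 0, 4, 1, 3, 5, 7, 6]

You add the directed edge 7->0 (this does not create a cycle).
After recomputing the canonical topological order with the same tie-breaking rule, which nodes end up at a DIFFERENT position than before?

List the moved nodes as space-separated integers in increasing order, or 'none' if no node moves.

Answer: 0 1 3 4 5 7

Derivation:
Old toposort: [2, 0, 4, 1, 3, 5, 7, 6]
Added edge 7->0
Recompute Kahn (smallest-id tiebreak):
  initial in-degrees: [2, 2, 0, 1, 0, 3, 3, 2]
  ready (indeg=0): [2, 4]
  pop 2: indeg[0]->1; indeg[1]->1; indeg[5]->2 | ready=[4] | order so far=[2]
  pop 4: indeg[1]->0; indeg[3]->0; indeg[7]->1 | ready=[1, 3] | order so far=[2, 4]
  pop 1: indeg[5]->1; indeg[6]->2 | ready=[3] | order so far=[2, 4, 1]
  pop 3: indeg[5]->0; indeg[7]->0 | ready=[5, 7] | order so far=[2, 4, 1, 3]
  pop 5: no out-edges | ready=[7] | order so far=[2, 4, 1, 3, 5]
  pop 7: indeg[0]->0; indeg[6]->1 | ready=[0] | order so far=[2, 4, 1, 3, 5, 7]
  pop 0: indeg[6]->0 | ready=[6] | order so far=[2, 4, 1, 3, 5, 7, 0]
  pop 6: no out-edges | ready=[] | order so far=[2, 4, 1, 3, 5, 7, 0, 6]
New canonical toposort: [2, 4, 1, 3, 5, 7, 0, 6]
Compare positions:
  Node 0: index 1 -> 6 (moved)
  Node 1: index 3 -> 2 (moved)
  Node 2: index 0 -> 0 (same)
  Node 3: index 4 -> 3 (moved)
  Node 4: index 2 -> 1 (moved)
  Node 5: index 5 -> 4 (moved)
  Node 6: index 7 -> 7 (same)
  Node 7: index 6 -> 5 (moved)
Nodes that changed position: 0 1 3 4 5 7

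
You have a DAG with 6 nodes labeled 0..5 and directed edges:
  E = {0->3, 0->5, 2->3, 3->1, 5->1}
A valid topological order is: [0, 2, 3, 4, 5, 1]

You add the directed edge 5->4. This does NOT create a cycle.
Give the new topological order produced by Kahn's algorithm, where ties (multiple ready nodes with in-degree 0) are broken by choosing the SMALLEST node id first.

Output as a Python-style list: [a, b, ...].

Answer: [0, 2, 3, 5, 1, 4]

Derivation:
Old toposort: [0, 2, 3, 4, 5, 1]
Added edge: 5->4
Position of 5 (4) > position of 4 (3). Must reorder: 5 must now come before 4.
Run Kahn's algorithm (break ties by smallest node id):
  initial in-degrees: [0, 2, 0, 2, 1, 1]
  ready (indeg=0): [0, 2]
  pop 0: indeg[3]->1; indeg[5]->0 | ready=[2, 5] | order so far=[0]
  pop 2: indeg[3]->0 | ready=[3, 5] | order so far=[0, 2]
  pop 3: indeg[1]->1 | ready=[5] | order so far=[0, 2, 3]
  pop 5: indeg[1]->0; indeg[4]->0 | ready=[1, 4] | order so far=[0, 2, 3, 5]
  pop 1: no out-edges | ready=[4] | order so far=[0, 2, 3, 5, 1]
  pop 4: no out-edges | ready=[] | order so far=[0, 2, 3, 5, 1, 4]
  Result: [0, 2, 3, 5, 1, 4]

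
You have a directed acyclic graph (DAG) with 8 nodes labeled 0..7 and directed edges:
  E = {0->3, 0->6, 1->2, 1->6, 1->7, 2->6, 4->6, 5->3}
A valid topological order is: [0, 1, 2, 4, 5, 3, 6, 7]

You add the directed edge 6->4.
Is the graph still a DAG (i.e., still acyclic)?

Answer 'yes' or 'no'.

Answer: no

Derivation:
Given toposort: [0, 1, 2, 4, 5, 3, 6, 7]
Position of 6: index 6; position of 4: index 3
New edge 6->4: backward (u after v in old order)
Backward edge: old toposort is now invalid. Check if this creates a cycle.
Does 4 already reach 6? Reachable from 4: [4, 6]. YES -> cycle!
Still a DAG? no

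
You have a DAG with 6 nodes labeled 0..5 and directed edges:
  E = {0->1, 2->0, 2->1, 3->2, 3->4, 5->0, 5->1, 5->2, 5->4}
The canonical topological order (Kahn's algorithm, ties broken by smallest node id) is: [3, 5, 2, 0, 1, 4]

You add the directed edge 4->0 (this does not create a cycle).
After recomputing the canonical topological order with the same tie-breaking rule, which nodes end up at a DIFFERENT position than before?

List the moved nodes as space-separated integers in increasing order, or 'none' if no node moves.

Answer: 0 1 4

Derivation:
Old toposort: [3, 5, 2, 0, 1, 4]
Added edge 4->0
Recompute Kahn (smallest-id tiebreak):
  initial in-degrees: [3, 3, 2, 0, 2, 0]
  ready (indeg=0): [3, 5]
  pop 3: indeg[2]->1; indeg[4]->1 | ready=[5] | order so far=[3]
  pop 5: indeg[0]->2; indeg[1]->2; indeg[2]->0; indeg[4]->0 | ready=[2, 4] | order so far=[3, 5]
  pop 2: indeg[0]->1; indeg[1]->1 | ready=[4] | order so far=[3, 5, 2]
  pop 4: indeg[0]->0 | ready=[0] | order so far=[3, 5, 2, 4]
  pop 0: indeg[1]->0 | ready=[1] | order so far=[3, 5, 2, 4, 0]
  pop 1: no out-edges | ready=[] | order so far=[3, 5, 2, 4, 0, 1]
New canonical toposort: [3, 5, 2, 4, 0, 1]
Compare positions:
  Node 0: index 3 -> 4 (moved)
  Node 1: index 4 -> 5 (moved)
  Node 2: index 2 -> 2 (same)
  Node 3: index 0 -> 0 (same)
  Node 4: index 5 -> 3 (moved)
  Node 5: index 1 -> 1 (same)
Nodes that changed position: 0 1 4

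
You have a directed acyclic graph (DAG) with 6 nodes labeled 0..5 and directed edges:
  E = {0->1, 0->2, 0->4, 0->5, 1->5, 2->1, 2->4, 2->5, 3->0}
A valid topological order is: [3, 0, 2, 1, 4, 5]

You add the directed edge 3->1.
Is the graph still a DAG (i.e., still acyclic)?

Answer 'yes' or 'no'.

Given toposort: [3, 0, 2, 1, 4, 5]
Position of 3: index 0; position of 1: index 3
New edge 3->1: forward
Forward edge: respects the existing order. Still a DAG, same toposort still valid.
Still a DAG? yes

Answer: yes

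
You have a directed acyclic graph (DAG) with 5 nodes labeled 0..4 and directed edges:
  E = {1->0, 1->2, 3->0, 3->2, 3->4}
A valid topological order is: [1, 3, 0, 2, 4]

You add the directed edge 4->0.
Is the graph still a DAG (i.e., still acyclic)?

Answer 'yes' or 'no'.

Answer: yes

Derivation:
Given toposort: [1, 3, 0, 2, 4]
Position of 4: index 4; position of 0: index 2
New edge 4->0: backward (u after v in old order)
Backward edge: old toposort is now invalid. Check if this creates a cycle.
Does 0 already reach 4? Reachable from 0: [0]. NO -> still a DAG (reorder needed).
Still a DAG? yes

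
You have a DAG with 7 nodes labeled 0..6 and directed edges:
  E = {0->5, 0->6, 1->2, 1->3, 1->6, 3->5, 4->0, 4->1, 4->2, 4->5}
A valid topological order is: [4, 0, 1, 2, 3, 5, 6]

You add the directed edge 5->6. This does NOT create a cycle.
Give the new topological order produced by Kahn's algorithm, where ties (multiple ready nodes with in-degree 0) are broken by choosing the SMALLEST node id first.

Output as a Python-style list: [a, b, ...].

Old toposort: [4, 0, 1, 2, 3, 5, 6]
Added edge: 5->6
Position of 5 (5) < position of 6 (6). Old order still valid.
Run Kahn's algorithm (break ties by smallest node id):
  initial in-degrees: [1, 1, 2, 1, 0, 3, 3]
  ready (indeg=0): [4]
  pop 4: indeg[0]->0; indeg[1]->0; indeg[2]->1; indeg[5]->2 | ready=[0, 1] | order so far=[4]
  pop 0: indeg[5]->1; indeg[6]->2 | ready=[1] | order so far=[4, 0]
  pop 1: indeg[2]->0; indeg[3]->0; indeg[6]->1 | ready=[2, 3] | order so far=[4, 0, 1]
  pop 2: no out-edges | ready=[3] | order so far=[4, 0, 1, 2]
  pop 3: indeg[5]->0 | ready=[5] | order so far=[4, 0, 1, 2, 3]
  pop 5: indeg[6]->0 | ready=[6] | order so far=[4, 0, 1, 2, 3, 5]
  pop 6: no out-edges | ready=[] | order so far=[4, 0, 1, 2, 3, 5, 6]
  Result: [4, 0, 1, 2, 3, 5, 6]

Answer: [4, 0, 1, 2, 3, 5, 6]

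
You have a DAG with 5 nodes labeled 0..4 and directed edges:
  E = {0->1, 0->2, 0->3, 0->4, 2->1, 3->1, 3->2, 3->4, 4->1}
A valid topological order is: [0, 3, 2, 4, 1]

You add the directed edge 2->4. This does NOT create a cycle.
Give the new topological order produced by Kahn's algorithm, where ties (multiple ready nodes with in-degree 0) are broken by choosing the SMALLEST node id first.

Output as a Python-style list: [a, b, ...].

Answer: [0, 3, 2, 4, 1]

Derivation:
Old toposort: [0, 3, 2, 4, 1]
Added edge: 2->4
Position of 2 (2) < position of 4 (3). Old order still valid.
Run Kahn's algorithm (break ties by smallest node id):
  initial in-degrees: [0, 4, 2, 1, 3]
  ready (indeg=0): [0]
  pop 0: indeg[1]->3; indeg[2]->1; indeg[3]->0; indeg[4]->2 | ready=[3] | order so far=[0]
  pop 3: indeg[1]->2; indeg[2]->0; indeg[4]->1 | ready=[2] | order so far=[0, 3]
  pop 2: indeg[1]->1; indeg[4]->0 | ready=[4] | order so far=[0, 3, 2]
  pop 4: indeg[1]->0 | ready=[1] | order so far=[0, 3, 2, 4]
  pop 1: no out-edges | ready=[] | order so far=[0, 3, 2, 4, 1]
  Result: [0, 3, 2, 4, 1]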